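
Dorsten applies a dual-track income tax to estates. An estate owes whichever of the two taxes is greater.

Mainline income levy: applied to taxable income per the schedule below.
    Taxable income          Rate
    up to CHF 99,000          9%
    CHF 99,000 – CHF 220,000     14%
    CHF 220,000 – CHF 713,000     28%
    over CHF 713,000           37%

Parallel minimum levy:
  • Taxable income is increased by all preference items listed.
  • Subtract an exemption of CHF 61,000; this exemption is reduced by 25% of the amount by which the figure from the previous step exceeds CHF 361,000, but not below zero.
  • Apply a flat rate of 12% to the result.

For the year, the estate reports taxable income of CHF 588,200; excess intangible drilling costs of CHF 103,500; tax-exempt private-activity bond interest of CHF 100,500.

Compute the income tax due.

CHF 128,946

Mainline income levy:
  CHF 99,000 × 9% = CHF 8,910
  CHF 121,000 × 14% = CHF 16,940
  CHF 368,200 × 28% = CHF 103,096
  → CHF 128,946

Parallel minimum levy:
  Adjusted income: CHF 588,200 + CHF 103,500 + CHF 100,500 = CHF 792,200
  Exemption: 25% × (CHF 792,200 − CHF 361,000) = CHF 107,800 ≥ CHF 61,000, so the exemption is fully phased out
  Base: CHF 792,200 − CHF 0 = CHF 792,200
  CHF 792,200 × 12% = CHF 95,064

CHF 128,946 > CHF 95,064, so the mainline income levy governs.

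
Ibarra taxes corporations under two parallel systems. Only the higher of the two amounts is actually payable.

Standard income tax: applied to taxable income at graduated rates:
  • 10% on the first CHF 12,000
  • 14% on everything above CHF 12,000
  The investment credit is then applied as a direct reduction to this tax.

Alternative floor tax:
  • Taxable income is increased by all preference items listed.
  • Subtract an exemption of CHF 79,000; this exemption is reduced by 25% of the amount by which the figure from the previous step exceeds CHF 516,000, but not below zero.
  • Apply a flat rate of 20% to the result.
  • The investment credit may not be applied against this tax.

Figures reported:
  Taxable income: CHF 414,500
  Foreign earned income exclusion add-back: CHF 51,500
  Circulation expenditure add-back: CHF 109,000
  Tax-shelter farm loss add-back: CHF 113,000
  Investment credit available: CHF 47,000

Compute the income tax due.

CHF 130,400

Standard income tax:
  CHF 12,000 × 10% = CHF 1,200
  CHF 402,500 × 14% = CHF 56,350
  → CHF 57,550
  Less investment credit CHF 47,000 → CHF 10,550

Alternative floor tax:
  Adjusted income: CHF 414,500 + CHF 51,500 + CHF 109,000 + CHF 113,000 = CHF 688,000
  Exemption: CHF 79,000 − 25% × (CHF 688,000 − CHF 516,000) = CHF 79,000 − CHF 43,000 = CHF 36,000
  Base: CHF 688,000 − CHF 36,000 = CHF 652,000
  CHF 652,000 × 20% = CHF 130,400

CHF 130,400 > CHF 10,550, so the alternative floor tax is the binding amount.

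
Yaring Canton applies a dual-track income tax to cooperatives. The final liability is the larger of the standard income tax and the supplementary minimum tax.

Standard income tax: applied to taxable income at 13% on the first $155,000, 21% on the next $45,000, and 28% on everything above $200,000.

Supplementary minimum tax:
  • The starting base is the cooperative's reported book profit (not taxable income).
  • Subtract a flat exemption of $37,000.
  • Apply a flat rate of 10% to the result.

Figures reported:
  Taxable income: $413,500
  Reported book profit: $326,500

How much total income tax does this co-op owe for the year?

$89,380

Standard income tax:
  $155,000 × 13% = $20,150
  $45,000 × 21% = $9,450
  $213,500 × 28% = $59,780
  → $89,380

Supplementary minimum tax:
  Base (reported book profit): $326,500
  Less exemption $37,000 → base $289,500
  $289,500 × 10% = $28,950

$89,380 > $28,950, so the standard income tax governs.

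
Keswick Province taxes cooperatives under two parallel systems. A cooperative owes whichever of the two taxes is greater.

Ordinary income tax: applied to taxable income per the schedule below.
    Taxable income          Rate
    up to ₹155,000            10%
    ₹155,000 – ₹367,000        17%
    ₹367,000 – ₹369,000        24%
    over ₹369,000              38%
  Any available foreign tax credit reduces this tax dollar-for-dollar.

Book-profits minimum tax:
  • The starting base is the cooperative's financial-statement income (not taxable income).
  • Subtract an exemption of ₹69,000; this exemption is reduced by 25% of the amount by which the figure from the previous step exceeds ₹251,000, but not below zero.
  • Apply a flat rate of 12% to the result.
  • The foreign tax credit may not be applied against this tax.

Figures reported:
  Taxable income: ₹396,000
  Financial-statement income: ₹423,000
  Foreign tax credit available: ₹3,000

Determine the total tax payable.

₹59,280

Book-profits minimum tax:
  Base (financial-statement income): ₹423,000
  Exemption: ₹69,000 − 25% × (₹423,000 − ₹251,000) = ₹69,000 − ₹43,000 = ₹26,000
  Base: ₹423,000 − ₹26,000 = ₹397,000
  ₹397,000 × 12% = ₹47,640

Ordinary income tax:
  ₹155,000 × 10% = ₹15,500
  ₹212,000 × 17% = ₹36,040
  ₹2,000 × 24% = ₹480
  ₹27,000 × 38% = ₹10,260
  → ₹62,280
  Less foreign tax credit ₹3,000 → ₹59,280

₹59,280 > ₹47,640, so the ordinary income tax governs.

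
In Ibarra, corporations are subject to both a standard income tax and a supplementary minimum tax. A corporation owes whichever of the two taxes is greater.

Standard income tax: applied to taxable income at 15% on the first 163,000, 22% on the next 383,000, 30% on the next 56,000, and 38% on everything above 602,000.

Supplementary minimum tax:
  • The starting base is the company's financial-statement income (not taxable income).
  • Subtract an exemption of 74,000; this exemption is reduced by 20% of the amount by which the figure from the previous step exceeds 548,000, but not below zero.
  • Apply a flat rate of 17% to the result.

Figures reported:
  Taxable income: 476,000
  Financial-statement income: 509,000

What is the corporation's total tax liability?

93,310

Standard income tax:
  163,000 × 15% = 24,450
  313,000 × 22% = 68,860
  → 93,310

Supplementary minimum tax:
  Base (financial-statement income): 509,000
  Exemption: 509,000 ≤ 548,000, so full 74,000 applies
  Base: 509,000 − 74,000 = 435,000
  435,000 × 17% = 73,950

93,310 > 73,950, so the standard income tax governs.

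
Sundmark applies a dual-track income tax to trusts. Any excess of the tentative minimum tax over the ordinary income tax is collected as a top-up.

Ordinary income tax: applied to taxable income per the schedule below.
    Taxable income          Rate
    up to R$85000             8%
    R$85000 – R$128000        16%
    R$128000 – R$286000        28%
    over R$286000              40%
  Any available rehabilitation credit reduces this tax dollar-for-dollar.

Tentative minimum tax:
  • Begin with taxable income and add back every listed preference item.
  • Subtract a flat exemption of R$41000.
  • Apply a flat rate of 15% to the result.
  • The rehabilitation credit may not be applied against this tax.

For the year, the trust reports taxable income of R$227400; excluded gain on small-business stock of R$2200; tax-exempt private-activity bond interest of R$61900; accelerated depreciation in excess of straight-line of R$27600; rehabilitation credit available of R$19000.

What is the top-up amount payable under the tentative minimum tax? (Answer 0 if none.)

R$19203

Tentative minimum tax:
  Adjusted income: R$227400 + R$2200 + R$61900 + R$27600 = R$319100
  Less exemption R$41000 → base R$278100
  R$278100 × 15% = R$41715

Ordinary income tax:
  R$85000 × 8% = R$6800
  R$43000 × 16% = R$6880
  R$99400 × 28% = R$27832
  → R$41512
  Less rehabilitation credit R$19000 → R$22512

Excess of tentative minimum tax over ordinary income tax: R$41715 − R$22512 = R$19203.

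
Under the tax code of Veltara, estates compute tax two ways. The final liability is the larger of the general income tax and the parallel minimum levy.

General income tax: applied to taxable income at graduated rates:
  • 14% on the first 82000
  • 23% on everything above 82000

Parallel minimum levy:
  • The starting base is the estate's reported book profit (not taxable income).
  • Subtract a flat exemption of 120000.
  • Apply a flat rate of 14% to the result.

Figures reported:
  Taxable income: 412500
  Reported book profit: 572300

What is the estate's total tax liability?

General income tax:
  82000 × 14% = 11480
  330500 × 23% = 76015
  → 87495

Parallel minimum levy:
  Base (reported book profit): 572300
  Less exemption 120000 → base 452300
  452300 × 14% = 63322

87495 > 63322, so the general income tax governs.

87495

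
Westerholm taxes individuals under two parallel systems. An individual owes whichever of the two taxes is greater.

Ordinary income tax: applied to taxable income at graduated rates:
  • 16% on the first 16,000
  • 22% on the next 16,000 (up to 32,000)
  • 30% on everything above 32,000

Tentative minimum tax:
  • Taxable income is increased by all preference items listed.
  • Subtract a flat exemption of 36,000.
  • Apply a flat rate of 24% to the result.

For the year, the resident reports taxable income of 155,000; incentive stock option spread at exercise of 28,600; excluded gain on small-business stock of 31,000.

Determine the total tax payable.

Ordinary income tax:
  16,000 × 16% = 2,560
  16,000 × 22% = 3,520
  123,000 × 30% = 36,900
  → 42,980

Tentative minimum tax:
  Adjusted income: 155,000 + 28,600 + 31,000 = 214,600
  Less exemption 36,000 → base 178,600
  178,600 × 24% = 42,864

42,980 > 42,864, so the ordinary income tax governs.

42,980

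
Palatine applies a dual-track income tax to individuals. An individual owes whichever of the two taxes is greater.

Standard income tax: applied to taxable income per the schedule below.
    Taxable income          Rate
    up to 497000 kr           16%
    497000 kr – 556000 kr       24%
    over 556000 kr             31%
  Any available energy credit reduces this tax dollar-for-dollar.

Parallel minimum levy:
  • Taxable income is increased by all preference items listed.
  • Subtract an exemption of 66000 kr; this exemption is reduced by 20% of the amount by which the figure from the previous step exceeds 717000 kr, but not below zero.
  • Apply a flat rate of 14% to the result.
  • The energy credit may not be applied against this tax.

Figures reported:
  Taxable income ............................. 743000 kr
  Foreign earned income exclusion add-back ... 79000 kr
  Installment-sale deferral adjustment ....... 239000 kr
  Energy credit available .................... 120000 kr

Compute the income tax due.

Standard income tax:
  497000 kr × 16% = 79520 kr
  59000 kr × 24% = 14160 kr
  187000 kr × 31% = 57970 kr
  → 151650 kr
  Less energy credit 120000 kr → 31650 kr

Parallel minimum levy:
  Adjusted income: 743000 kr + 79000 kr + 239000 kr = 1061000 kr
  Exemption: 20% × (1061000 kr − 717000 kr) = 68800 kr ≥ 66000 kr, so the exemption is fully phased out
  Base: 1061000 kr − 0 kr = 1061000 kr
  1061000 kr × 14% = 148540 kr

148540 kr > 31650 kr, so the parallel minimum levy is the binding amount.

148540 kr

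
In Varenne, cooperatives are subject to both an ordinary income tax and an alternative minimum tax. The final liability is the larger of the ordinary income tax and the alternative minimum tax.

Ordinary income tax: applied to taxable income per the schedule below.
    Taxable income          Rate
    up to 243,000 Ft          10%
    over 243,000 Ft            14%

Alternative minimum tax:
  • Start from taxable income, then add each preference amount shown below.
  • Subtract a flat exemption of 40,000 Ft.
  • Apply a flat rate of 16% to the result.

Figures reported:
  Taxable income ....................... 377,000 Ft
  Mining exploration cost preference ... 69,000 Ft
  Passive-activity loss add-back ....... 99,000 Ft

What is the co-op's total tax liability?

80,800 Ft

Ordinary income tax:
  243,000 Ft × 10% = 24,300 Ft
  134,000 Ft × 14% = 18,760 Ft
  → 43,060 Ft

Alternative minimum tax:
  Adjusted income: 377,000 Ft + 69,000 Ft + 99,000 Ft = 545,000 Ft
  Less exemption 40,000 Ft → base 505,000 Ft
  505,000 Ft × 16% = 80,800 Ft

80,800 Ft > 43,060 Ft, so the alternative minimum tax is the binding amount.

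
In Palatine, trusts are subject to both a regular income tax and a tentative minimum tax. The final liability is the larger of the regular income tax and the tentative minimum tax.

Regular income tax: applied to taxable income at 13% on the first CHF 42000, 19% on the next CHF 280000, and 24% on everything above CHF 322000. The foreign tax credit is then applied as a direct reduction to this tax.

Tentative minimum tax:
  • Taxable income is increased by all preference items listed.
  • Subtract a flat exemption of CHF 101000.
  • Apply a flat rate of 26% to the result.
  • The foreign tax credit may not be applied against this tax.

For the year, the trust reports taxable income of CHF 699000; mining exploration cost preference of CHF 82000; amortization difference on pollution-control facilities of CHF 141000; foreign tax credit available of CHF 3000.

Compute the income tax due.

CHF 213460

Tentative minimum tax:
  Adjusted income: CHF 699000 + CHF 82000 + CHF 141000 = CHF 922000
  Less exemption CHF 101000 → base CHF 821000
  CHF 821000 × 26% = CHF 213460

Regular income tax:
  CHF 42000 × 13% = CHF 5460
  CHF 280000 × 19% = CHF 53200
  CHF 377000 × 24% = CHF 90480
  → CHF 149140
  Less foreign tax credit CHF 3000 → CHF 146140

CHF 213460 > CHF 146140, so the tentative minimum tax is the binding amount.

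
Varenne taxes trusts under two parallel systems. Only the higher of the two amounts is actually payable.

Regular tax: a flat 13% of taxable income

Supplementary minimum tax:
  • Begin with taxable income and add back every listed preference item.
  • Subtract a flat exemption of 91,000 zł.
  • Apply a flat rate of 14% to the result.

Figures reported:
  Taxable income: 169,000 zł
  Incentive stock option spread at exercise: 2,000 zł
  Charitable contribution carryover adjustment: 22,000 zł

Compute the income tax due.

Regular tax:
  169,000 zł × 13% = 21,970 zł

Supplementary minimum tax:
  Adjusted income: 169,000 zł + 2,000 zł + 22,000 zł = 193,000 zł
  Less exemption 91,000 zł → base 102,000 zł
  102,000 zł × 14% = 14,280 zł

21,970 zł > 14,280 zł, so the regular tax governs.

21,970 zł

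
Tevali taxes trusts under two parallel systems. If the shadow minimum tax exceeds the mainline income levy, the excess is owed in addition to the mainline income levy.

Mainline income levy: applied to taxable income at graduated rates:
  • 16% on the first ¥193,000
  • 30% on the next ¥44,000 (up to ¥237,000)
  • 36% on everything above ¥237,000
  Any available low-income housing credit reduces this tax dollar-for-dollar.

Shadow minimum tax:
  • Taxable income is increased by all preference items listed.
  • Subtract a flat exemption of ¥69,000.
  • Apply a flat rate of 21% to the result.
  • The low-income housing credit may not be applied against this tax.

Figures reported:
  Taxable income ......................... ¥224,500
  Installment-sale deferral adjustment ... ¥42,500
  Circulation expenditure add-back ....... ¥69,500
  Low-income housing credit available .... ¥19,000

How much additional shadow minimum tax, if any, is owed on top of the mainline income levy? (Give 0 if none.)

Mainline income levy:
  ¥193,000 × 16% = ¥30,880
  ¥31,500 × 30% = ¥9,450
  → ¥40,330
  Less low-income housing credit ¥19,000 → ¥21,330

Shadow minimum tax:
  Adjusted income: ¥224,500 + ¥42,500 + ¥69,500 = ¥336,500
  Less exemption ¥69,000 → base ¥267,500
  ¥267,500 × 21% = ¥56,175

Excess of shadow minimum tax over mainline income levy: ¥56,175 − ¥21,330 = ¥34,845.

¥34,845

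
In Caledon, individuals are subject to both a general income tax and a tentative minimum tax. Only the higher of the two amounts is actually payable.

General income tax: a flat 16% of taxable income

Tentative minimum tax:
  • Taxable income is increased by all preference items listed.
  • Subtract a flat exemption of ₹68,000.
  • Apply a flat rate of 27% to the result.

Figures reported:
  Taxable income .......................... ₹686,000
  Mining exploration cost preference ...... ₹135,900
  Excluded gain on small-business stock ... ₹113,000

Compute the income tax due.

Tentative minimum tax:
  Adjusted income: ₹686,000 + ₹135,900 + ₹113,000 = ₹934,900
  Less exemption ₹68,000 → base ₹866,900
  ₹866,900 × 27% = ₹234,063

General income tax:
  ₹686,000 × 16% = ₹109,760

₹234,063 > ₹109,760, so the tentative minimum tax is the binding amount.

₹234,063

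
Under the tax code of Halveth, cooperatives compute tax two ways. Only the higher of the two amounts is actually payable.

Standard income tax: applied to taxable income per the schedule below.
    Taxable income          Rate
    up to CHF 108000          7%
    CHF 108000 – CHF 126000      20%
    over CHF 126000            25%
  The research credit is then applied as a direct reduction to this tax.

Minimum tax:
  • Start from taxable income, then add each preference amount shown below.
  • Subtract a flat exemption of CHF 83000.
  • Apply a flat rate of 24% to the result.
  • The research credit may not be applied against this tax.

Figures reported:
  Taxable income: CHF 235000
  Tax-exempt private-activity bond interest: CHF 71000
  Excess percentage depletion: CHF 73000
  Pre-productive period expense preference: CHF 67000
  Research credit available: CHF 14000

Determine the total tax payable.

CHF 87120

Standard income tax:
  CHF 108000 × 7% = CHF 7560
  CHF 18000 × 20% = CHF 3600
  CHF 109000 × 25% = CHF 27250
  → CHF 38410
  Less research credit CHF 14000 → CHF 24410

Minimum tax:
  Adjusted income: CHF 235000 + CHF 71000 + CHF 73000 + CHF 67000 = CHF 446000
  Less exemption CHF 83000 → base CHF 363000
  CHF 363000 × 24% = CHF 87120

CHF 87120 > CHF 24410, so the minimum tax is the binding amount.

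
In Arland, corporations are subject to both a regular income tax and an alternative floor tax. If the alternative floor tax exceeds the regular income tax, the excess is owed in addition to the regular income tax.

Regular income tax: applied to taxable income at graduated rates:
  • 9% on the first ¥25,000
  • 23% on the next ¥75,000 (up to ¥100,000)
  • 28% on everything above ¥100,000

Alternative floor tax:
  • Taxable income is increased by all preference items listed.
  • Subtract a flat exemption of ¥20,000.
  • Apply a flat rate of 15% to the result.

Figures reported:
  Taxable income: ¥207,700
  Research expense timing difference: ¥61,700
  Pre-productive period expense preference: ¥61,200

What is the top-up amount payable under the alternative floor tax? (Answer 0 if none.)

Regular income tax:
  ¥25,000 × 9% = ¥2,250
  ¥75,000 × 23% = ¥17,250
  ¥107,700 × 28% = ¥30,156
  → ¥49,656

Alternative floor tax:
  Adjusted income: ¥207,700 + ¥61,700 + ¥61,200 = ¥330,600
  Less exemption ¥20,000 → base ¥310,600
  ¥310,600 × 15% = ¥46,590

¥46,590 ≤ ¥49,656, so no add-on is due.

¥0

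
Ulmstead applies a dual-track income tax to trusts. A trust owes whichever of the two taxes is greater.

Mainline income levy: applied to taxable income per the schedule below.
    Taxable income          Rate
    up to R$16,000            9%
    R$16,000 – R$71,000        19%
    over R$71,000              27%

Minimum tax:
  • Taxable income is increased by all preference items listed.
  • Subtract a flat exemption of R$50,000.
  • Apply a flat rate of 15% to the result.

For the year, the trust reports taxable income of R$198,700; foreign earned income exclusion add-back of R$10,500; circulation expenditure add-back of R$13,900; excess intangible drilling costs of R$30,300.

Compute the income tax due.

Minimum tax:
  Adjusted income: R$198,700 + R$10,500 + R$13,900 + R$30,300 = R$253,400
  Less exemption R$50,000 → base R$203,400
  R$203,400 × 15% = R$30,510

Mainline income levy:
  R$16,000 × 9% = R$1,440
  R$55,000 × 19% = R$10,450
  R$127,700 × 27% = R$34,479
  → R$46,369

R$46,369 > R$30,510, so the mainline income levy governs.

R$46,369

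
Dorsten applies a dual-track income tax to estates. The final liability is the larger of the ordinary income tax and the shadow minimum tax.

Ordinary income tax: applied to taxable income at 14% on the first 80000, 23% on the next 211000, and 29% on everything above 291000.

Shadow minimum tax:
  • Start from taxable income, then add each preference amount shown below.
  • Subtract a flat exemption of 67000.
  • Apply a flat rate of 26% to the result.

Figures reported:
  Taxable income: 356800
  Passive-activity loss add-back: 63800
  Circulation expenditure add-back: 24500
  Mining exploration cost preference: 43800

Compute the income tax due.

109694

Shadow minimum tax:
  Adjusted income: 356800 + 63800 + 24500 + 43800 = 488900
  Less exemption 67000 → base 421900
  421900 × 26% = 109694

Ordinary income tax:
  80000 × 14% = 11200
  211000 × 23% = 48530
  65800 × 29% = 19082
  → 78812

109694 > 78812, so the shadow minimum tax is the binding amount.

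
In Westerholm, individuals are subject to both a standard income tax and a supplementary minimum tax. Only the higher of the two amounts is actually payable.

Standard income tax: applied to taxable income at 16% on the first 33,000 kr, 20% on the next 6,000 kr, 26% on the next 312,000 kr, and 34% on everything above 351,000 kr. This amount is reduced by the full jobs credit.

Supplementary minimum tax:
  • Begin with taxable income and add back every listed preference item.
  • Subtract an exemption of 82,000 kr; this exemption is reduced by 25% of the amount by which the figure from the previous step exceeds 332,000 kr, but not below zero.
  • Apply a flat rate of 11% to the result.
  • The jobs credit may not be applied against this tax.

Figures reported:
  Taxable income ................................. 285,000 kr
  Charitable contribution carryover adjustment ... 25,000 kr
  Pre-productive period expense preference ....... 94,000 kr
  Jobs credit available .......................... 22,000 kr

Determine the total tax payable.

Standard income tax:
  33,000 kr × 16% = 5,280 kr
  6,000 kr × 20% = 1,200 kr
  246,000 kr × 26% = 63,960 kr
  → 70,440 kr
  Less jobs credit 22,000 kr → 48,440 kr

Supplementary minimum tax:
  Adjusted income: 285,000 kr + 25,000 kr + 94,000 kr = 404,000 kr
  Exemption: 82,000 kr − 25% × (404,000 kr − 332,000 kr) = 82,000 kr − 18,000 kr = 64,000 kr
  Base: 404,000 kr − 64,000 kr = 340,000 kr
  340,000 kr × 11% = 37,400 kr

48,440 kr > 37,400 kr, so the standard income tax governs.

48,440 kr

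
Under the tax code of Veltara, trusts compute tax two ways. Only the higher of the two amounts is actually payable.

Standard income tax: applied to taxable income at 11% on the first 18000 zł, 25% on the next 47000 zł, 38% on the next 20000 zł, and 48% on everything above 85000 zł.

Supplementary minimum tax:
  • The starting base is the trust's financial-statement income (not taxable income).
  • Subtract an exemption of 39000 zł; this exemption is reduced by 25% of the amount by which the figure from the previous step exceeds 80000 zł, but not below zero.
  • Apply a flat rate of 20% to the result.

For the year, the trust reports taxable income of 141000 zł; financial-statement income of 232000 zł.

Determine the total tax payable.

48210 zł

Standard income tax:
  18000 zł × 11% = 1980 zł
  47000 zł × 25% = 11750 zł
  20000 zł × 38% = 7600 zł
  56000 zł × 48% = 26880 zł
  → 48210 zł

Supplementary minimum tax:
  Base (financial-statement income): 232000 zł
  Exemption: 39000 zł − 25% × (232000 zł − 80000 zł) = 39000 zł − 38000 zł = 1000 zł
  Base: 232000 zł − 1000 zł = 231000 zł
  231000 zł × 20% = 46200 zł

48210 zł > 46200 zł, so the standard income tax governs.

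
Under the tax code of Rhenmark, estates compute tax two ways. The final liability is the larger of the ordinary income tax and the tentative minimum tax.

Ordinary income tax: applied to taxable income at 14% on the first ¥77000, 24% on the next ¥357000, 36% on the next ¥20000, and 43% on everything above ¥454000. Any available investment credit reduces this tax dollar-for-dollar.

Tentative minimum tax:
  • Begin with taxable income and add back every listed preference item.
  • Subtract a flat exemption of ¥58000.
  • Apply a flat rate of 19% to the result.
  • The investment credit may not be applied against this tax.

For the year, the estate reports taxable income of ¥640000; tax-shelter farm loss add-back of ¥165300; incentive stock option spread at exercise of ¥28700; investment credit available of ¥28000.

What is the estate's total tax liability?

¥155640

Tentative minimum tax:
  Adjusted income: ¥640000 + ¥165300 + ¥28700 = ¥834000
  Less exemption ¥58000 → base ¥776000
  ¥776000 × 19% = ¥147440

Ordinary income tax:
  ¥77000 × 14% = ¥10780
  ¥357000 × 24% = ¥85680
  ¥20000 × 36% = ¥7200
  ¥186000 × 43% = ¥79980
  → ¥183640
  Less investment credit ¥28000 → ¥155640

¥155640 > ¥147440, so the ordinary income tax governs.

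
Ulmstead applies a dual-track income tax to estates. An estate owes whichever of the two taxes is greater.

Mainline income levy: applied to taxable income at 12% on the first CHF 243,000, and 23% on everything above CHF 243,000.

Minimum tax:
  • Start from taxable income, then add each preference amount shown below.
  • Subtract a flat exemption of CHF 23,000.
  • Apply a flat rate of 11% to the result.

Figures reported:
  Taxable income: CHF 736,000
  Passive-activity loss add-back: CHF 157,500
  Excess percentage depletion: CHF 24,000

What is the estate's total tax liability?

CHF 142,550

Mainline income levy:
  CHF 243,000 × 12% = CHF 29,160
  CHF 493,000 × 23% = CHF 113,390
  → CHF 142,550

Minimum tax:
  Adjusted income: CHF 736,000 + CHF 157,500 + CHF 24,000 = CHF 917,500
  Less exemption CHF 23,000 → base CHF 894,500
  CHF 894,500 × 11% = CHF 98,395

CHF 142,550 > CHF 98,395, so the mainline income levy governs.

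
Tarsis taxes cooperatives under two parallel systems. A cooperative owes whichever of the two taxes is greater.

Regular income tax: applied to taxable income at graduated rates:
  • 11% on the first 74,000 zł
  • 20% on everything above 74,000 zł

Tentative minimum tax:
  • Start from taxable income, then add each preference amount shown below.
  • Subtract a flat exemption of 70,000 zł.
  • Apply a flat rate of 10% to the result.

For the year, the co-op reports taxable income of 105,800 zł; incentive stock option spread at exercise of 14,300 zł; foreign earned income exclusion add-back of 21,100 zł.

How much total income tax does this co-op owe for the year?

14,500 zł

Tentative minimum tax:
  Adjusted income: 105,800 zł + 14,300 zł + 21,100 zł = 141,200 zł
  Less exemption 70,000 zł → base 71,200 zł
  71,200 zł × 10% = 7,120 zł

Regular income tax:
  74,000 zł × 11% = 8,140 zł
  31,800 zł × 20% = 6,360 zł
  → 14,500 zł

14,500 zł > 7,120 zł, so the regular income tax governs.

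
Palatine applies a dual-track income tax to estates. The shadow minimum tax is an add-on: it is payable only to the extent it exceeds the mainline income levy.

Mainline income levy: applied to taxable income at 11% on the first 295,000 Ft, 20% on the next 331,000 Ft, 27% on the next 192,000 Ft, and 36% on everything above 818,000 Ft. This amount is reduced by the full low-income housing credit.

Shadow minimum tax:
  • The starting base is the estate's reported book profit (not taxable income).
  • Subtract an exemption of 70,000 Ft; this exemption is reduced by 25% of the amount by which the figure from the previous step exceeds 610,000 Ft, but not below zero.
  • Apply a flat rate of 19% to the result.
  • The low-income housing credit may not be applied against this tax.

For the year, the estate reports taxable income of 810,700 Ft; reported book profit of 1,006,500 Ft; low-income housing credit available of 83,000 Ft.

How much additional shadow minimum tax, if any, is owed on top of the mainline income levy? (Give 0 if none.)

125,716 Ft

Mainline income levy:
  295,000 Ft × 11% = 32,450 Ft
  331,000 Ft × 20% = 66,200 Ft
  184,700 Ft × 27% = 49,869 Ft
  → 148,519 Ft
  Less low-income housing credit 83,000 Ft → 65,519 Ft

Shadow minimum tax:
  Base (reported book profit): 1,006,500 Ft
  Exemption: 25% × (1,006,500 Ft − 610,000 Ft) = 99,125 Ft ≥ 70,000 Ft, so the exemption is fully phased out
  Base: 1,006,500 Ft − 0 Ft = 1,006,500 Ft
  1,006,500 Ft × 19% = 191,235 Ft

Excess of shadow minimum tax over mainline income levy: 191,235 Ft − 65,519 Ft = 125,716 Ft.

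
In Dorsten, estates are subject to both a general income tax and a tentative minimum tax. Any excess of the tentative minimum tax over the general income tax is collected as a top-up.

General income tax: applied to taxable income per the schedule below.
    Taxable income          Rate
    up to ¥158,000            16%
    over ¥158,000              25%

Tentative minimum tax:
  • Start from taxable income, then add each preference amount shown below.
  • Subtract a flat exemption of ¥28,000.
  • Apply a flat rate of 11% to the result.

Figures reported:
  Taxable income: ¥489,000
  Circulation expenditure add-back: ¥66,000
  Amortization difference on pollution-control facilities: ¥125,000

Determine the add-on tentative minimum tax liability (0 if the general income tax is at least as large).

General income tax:
  ¥158,000 × 16% = ¥25,280
  ¥331,000 × 25% = ¥82,750
  → ¥108,030

Tentative minimum tax:
  Adjusted income: ¥489,000 + ¥66,000 + ¥125,000 = ¥680,000
  Less exemption ¥28,000 → base ¥652,000
  ¥652,000 × 11% = ¥71,720

¥71,720 ≤ ¥108,030, so no add-on is due.

¥0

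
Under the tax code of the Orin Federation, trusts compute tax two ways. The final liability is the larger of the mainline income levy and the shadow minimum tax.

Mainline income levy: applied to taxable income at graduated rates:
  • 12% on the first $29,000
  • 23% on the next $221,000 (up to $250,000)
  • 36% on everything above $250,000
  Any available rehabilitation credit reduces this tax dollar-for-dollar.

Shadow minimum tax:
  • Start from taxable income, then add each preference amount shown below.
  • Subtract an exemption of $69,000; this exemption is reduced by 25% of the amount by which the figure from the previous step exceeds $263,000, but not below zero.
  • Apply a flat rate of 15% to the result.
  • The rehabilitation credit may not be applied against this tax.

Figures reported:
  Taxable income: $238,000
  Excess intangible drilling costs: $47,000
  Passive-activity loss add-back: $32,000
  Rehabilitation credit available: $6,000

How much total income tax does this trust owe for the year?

Shadow minimum tax:
  Adjusted income: $238,000 + $47,000 + $32,000 = $317,000
  Exemption: $69,000 − 25% × ($317,000 − $263,000) = $69,000 − $13,500 = $55,500
  Base: $317,000 − $55,500 = $261,500
  $261,500 × 15% = $39,225

Mainline income levy:
  $29,000 × 12% = $3,480
  $209,000 × 23% = $48,070
  → $51,550
  Less rehabilitation credit $6,000 → $45,550

$45,550 > $39,225, so the mainline income levy governs.

$45,550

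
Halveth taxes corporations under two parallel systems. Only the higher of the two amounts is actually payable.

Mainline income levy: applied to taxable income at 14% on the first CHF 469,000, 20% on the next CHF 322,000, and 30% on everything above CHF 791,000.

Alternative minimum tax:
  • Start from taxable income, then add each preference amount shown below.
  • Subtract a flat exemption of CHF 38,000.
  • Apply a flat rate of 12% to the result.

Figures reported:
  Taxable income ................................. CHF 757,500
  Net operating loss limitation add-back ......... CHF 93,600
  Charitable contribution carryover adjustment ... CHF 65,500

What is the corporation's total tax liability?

Mainline income levy:
  CHF 469,000 × 14% = CHF 65,660
  CHF 288,500 × 20% = CHF 57,700
  → CHF 123,360

Alternative minimum tax:
  Adjusted income: CHF 757,500 + CHF 93,600 + CHF 65,500 = CHF 916,600
  Less exemption CHF 38,000 → base CHF 878,600
  CHF 878,600 × 12% = CHF 105,432

CHF 123,360 > CHF 105,432, so the mainline income levy governs.

CHF 123,360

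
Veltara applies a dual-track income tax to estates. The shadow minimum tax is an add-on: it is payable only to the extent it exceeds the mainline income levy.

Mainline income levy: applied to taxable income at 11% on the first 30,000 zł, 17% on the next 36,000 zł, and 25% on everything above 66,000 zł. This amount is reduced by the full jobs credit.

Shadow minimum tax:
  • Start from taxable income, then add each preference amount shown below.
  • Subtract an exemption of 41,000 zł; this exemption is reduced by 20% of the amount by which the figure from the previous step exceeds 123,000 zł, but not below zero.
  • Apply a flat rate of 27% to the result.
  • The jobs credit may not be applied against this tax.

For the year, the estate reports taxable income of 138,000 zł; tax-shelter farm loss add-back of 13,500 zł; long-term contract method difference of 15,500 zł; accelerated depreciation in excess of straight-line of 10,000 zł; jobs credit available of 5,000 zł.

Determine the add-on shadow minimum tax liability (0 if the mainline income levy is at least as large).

17,216 zł

Shadow minimum tax:
  Adjusted income: 138,000 zł + 13,500 zł + 15,500 zł + 10,000 zł = 177,000 zł
  Exemption: 41,000 zł − 20% × (177,000 zł − 123,000 zł) = 41,000 zł − 10,800 zł = 30,200 zł
  Base: 177,000 zł − 30,200 zł = 146,800 zł
  146,800 zł × 27% = 39,636 zł

Mainline income levy:
  30,000 zł × 11% = 3,300 zł
  36,000 zł × 17% = 6,120 zł
  72,000 zł × 25% = 18,000 zł
  → 27,420 zł
  Less jobs credit 5,000 zł → 22,420 zł

Excess of shadow minimum tax over mainline income levy: 39,636 zł − 22,420 zł = 17,216 zł.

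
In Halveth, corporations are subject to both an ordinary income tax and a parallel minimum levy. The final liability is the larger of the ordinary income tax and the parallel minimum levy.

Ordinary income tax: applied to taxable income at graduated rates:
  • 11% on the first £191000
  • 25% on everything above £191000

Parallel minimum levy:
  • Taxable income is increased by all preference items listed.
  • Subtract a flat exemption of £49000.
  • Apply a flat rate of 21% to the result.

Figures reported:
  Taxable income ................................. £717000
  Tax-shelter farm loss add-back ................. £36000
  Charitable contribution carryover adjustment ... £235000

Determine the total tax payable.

Ordinary income tax:
  £191000 × 11% = £21010
  £526000 × 25% = £131500
  → £152510

Parallel minimum levy:
  Adjusted income: £717000 + £36000 + £235000 = £988000
  Less exemption £49000 → base £939000
  £939000 × 21% = £197190

£197190 > £152510, so the parallel minimum levy is the binding amount.

£197190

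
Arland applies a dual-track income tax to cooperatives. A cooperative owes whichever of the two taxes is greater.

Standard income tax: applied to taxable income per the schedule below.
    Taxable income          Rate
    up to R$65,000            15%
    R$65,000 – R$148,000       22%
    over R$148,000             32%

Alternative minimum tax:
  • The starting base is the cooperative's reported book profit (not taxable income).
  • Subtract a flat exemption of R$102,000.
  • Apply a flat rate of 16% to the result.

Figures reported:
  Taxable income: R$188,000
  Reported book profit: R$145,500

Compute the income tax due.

R$40,810

Alternative minimum tax:
  Base (reported book profit): R$145,500
  Less exemption R$102,000 → base R$43,500
  R$43,500 × 16% = R$6,960

Standard income tax:
  R$65,000 × 15% = R$9,750
  R$83,000 × 22% = R$18,260
  R$40,000 × 32% = R$12,800
  → R$40,810

R$40,810 > R$6,960, so the standard income tax governs.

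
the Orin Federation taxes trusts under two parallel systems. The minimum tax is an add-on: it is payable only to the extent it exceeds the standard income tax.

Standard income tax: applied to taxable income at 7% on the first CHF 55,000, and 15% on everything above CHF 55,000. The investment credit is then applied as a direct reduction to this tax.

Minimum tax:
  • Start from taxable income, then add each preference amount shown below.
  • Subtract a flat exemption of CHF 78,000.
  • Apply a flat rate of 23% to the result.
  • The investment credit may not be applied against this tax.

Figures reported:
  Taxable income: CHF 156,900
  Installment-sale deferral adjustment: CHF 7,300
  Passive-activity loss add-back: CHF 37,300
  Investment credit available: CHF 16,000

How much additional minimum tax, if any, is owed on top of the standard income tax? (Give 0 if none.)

Standard income tax:
  CHF 55,000 × 7% = CHF 3,850
  CHF 101,900 × 15% = CHF 15,285
  → CHF 19,135
  Less investment credit CHF 16,000 → CHF 3,135

Minimum tax:
  Adjusted income: CHF 156,900 + CHF 7,300 + CHF 37,300 = CHF 201,500
  Less exemption CHF 78,000 → base CHF 123,500
  CHF 123,500 × 23% = CHF 28,405

Excess of minimum tax over standard income tax: CHF 28,405 − CHF 3,135 = CHF 25,270.

CHF 25,270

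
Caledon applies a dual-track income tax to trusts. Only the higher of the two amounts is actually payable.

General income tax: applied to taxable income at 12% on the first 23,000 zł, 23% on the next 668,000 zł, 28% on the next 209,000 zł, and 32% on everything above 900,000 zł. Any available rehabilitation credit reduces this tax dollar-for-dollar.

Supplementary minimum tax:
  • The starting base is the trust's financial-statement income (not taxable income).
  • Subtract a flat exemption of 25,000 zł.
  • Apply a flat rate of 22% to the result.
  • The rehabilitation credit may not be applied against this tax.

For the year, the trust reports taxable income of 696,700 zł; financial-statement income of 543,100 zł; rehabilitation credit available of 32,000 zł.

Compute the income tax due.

125,996 zł

Supplementary minimum tax:
  Base (financial-statement income): 543,100 zł
  Less exemption 25,000 zł → base 518,100 zł
  518,100 zł × 22% = 113,982 zł

General income tax:
  23,000 zł × 12% = 2,760 zł
  668,000 zł × 23% = 153,640 zł
  5,700 zł × 28% = 1,596 zł
  → 157,996 zł
  Less rehabilitation credit 32,000 zł → 125,996 zł

125,996 zł > 113,982 zł, so the general income tax governs.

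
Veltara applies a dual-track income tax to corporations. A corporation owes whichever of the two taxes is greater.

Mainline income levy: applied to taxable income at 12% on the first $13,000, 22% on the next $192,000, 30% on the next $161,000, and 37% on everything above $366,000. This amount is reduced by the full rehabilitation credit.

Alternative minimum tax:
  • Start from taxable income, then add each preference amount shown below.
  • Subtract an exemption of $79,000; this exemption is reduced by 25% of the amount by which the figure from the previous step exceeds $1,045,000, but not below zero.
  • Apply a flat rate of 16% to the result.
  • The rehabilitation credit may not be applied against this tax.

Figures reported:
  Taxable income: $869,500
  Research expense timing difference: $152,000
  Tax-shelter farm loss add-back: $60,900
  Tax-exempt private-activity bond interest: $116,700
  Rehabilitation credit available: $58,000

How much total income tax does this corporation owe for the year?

Alternative minimum tax:
  Adjusted income: $869,500 + $152,000 + $60,900 + $116,700 = $1,199,100
  Exemption: $79,000 − 25% × ($1,199,100 − $1,045,000) = $79,000 − $38,525 = $40,475
  Base: $1,199,100 − $40,475 = $1,158,625
  $1,158,625 × 16% = $185,380

Mainline income levy:
  $13,000 × 12% = $1,560
  $192,000 × 22% = $42,240
  $161,000 × 30% = $48,300
  $503,500 × 37% = $186,295
  → $278,395
  Less rehabilitation credit $58,000 → $220,395

$220,395 > $185,380, so the mainline income levy governs.

$220,395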